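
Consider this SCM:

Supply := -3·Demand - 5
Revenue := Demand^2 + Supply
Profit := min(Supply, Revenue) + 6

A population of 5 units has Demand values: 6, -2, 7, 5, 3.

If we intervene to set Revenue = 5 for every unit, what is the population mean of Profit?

-10.4

Every unit gets Revenue=5 under the intervention. Profit values become -17, 7, -20, -14, -8; E[Profit|do(Revenue=5)] = -10.4.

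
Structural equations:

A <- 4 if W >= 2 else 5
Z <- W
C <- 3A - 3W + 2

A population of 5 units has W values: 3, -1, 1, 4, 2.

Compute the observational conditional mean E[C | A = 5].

17

Observing A=5 restricts to units where A's equation naturally yields 5: W ∈ {-1, 1}. In that subpopulation C = 20, 14, mean 17.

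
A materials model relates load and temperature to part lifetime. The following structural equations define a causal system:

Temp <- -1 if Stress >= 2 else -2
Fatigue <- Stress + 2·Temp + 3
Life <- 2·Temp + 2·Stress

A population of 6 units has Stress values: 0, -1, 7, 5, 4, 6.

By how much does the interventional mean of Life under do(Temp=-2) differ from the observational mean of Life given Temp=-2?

8

Under do(Temp=-2), Temp's equation is replaced by Temp=-2 for every unit. Per-unit Life: -4, -6, 10, 6, 4, 8. Mean = 3.
Conditioning on Temp=-2 selects the 2 unit(s) with Stress ∈ {0, -1}. Their Life values: -4, -6. Mean = -5.
Difference = 3 − (-5) = 8.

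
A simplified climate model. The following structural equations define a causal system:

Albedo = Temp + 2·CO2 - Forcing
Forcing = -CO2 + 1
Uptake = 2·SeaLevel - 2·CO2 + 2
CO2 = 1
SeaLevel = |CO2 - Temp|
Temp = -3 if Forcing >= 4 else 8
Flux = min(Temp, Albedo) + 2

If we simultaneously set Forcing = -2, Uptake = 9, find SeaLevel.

Setting Forcing = -2, Uptake = 9 by intervention discards those variables' equations.
Temp = -3 if Forcing >= 4 else 8  [with Forcing=-2]  = 8
SeaLevel = |CO2 - Temp|  [with CO2=1, Temp=8]  = 7

7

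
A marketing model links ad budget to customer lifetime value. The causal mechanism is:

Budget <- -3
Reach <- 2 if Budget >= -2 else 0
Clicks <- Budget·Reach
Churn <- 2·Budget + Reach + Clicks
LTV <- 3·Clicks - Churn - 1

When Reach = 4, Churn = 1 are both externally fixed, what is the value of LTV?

Setting Reach = 4, Churn = 1 by intervention discards those variables' equations.
Clicks = Budget·Reach  [with Budget=-3, Reach=4]  = -12
LTV = 3·Clicks - Churn - 1  [with Clicks=-12, Churn=1]  = -38

-38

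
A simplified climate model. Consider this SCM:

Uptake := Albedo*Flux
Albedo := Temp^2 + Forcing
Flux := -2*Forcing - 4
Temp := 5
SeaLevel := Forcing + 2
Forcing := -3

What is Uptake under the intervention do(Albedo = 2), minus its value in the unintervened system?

-40

The intervention breaks the incoming arrows to Albedo: Albedo := Temp^2 + Forcing no longer applies, and Albedo = 2.
Flux = -2*Forcing - 4  [with Forcing=-3]  = 2
Uptake = Albedo*Flux  [with Albedo=2, Flux=2]  = 4
Without intervention: Albedo = Temp^2 + Forcing  [with Temp=5, Forcing=-3]  = 22; Flux = -2*Forcing - 4  [with Forcing=-3]  = 2; Uptake = Albedo*Flux  [with Albedo=22, Flux=2]  = 44.
Change = 4 − 44 = -40.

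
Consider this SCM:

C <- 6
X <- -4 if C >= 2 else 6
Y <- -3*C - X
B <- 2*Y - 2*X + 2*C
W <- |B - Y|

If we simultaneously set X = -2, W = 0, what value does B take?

The joint intervention fixes X = -2, W = 0, removing each variable's own equation.
Y = -3*C - X  [with C=6, X=-2]  = -16
B = 2*Y - 2*X + 2*C  [with Y=-16, X=-2, C=6]  = -16

-16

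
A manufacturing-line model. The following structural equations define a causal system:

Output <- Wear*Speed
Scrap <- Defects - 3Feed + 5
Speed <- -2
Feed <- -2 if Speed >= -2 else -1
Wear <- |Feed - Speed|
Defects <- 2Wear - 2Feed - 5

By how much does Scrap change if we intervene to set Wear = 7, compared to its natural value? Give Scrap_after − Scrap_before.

14

do(Wear=7) replaces the equation Wear <- |Feed - Speed| with the constant Wear = 7.
Feed = -2 if Speed >= -2 else -1  [with Speed=-2]  = -2
Defects = 2Wear - 2Feed - 5  [with Wear=7, Feed=-2]  = 13
Scrap = Defects - 3Feed + 5  [with Defects=13, Feed=-2]  = 24
Without intervention: Feed = -2 if Speed >= -2 else -1  [with Speed=-2]  = -2; Wear = |Feed - Speed|  [with Feed=-2, Speed=-2]  = 0; Defects = 2Wear - 2Feed - 5  [with Wear=0, Feed=-2]  = -1; Scrap = Defects - 3Feed + 5  [with Defects=-1, Feed=-2]  = 10.
Change = 24 − 10 = 14.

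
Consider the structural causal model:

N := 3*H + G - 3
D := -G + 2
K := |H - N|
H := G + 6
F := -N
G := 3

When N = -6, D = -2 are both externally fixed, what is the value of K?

15

The joint intervention fixes N = -6, D = -2, removing each variable's own equation.
H = G + 6  [with G=3]  = 9
K = |H - N|  [with H=9, N=-6]  = 15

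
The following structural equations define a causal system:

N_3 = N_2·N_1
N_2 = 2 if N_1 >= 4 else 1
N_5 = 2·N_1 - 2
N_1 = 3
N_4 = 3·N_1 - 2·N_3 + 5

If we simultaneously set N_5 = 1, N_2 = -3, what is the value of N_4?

Setting N_5 = 1, N_2 = -3 by intervention discards those variables' equations.
N_3 = N_2·N_1  [with N_2=-3, N_1=3]  = -9
N_4 = 3·N_1 - 2·N_3 + 5  [with N_1=3, N_3=-9]  = 32

32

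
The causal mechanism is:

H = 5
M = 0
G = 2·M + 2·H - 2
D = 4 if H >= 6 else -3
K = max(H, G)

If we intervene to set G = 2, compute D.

-3

The intervention breaks the incoming arrows to G: G = 2·M + 2·H - 2 no longer applies, and G = 2.
D is not downstream of the intervention, so its value is determined by the original equations.
D = 4 if H >= 6 else -3  [with H=5]  = -3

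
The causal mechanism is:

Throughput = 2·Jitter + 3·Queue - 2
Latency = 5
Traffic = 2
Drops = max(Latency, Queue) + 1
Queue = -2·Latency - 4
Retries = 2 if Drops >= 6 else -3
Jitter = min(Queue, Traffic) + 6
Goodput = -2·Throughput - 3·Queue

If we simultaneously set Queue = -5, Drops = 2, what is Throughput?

-15

Under do(Queue = -5, Drops = 2), each intervened variable's structural equation is replaced by its fixed value.
Jitter = min(Queue, Traffic) + 6  [with Queue=-5, Traffic=2]  = 1
Throughput = 2·Jitter + 3·Queue - 2  [with Jitter=1, Queue=-5]  = -15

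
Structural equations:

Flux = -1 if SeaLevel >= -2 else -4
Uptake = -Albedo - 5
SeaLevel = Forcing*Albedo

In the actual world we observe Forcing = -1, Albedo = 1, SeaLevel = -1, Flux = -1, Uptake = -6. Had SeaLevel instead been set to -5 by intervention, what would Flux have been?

The intervention breaks the incoming arrows to SeaLevel: SeaLevel = Forcing*Albedo no longer applies, and SeaLevel = -5.
Flux = -1 if SeaLevel >= -2 else -4  [with SeaLevel=-5]  = -4

-4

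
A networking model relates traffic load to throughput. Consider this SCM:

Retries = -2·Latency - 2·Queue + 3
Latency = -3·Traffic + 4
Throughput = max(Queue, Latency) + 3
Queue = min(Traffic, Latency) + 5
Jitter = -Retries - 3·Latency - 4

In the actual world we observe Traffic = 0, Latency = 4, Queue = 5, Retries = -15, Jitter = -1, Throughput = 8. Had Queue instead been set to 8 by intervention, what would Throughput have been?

11

The intervention breaks the incoming arrows to Queue: Queue = min(Traffic, Latency) + 5 no longer applies, and Queue = 8.
Latency = -3·Traffic + 4  [with Traffic=0]  = 4
Throughput = max(Queue, Latency) + 3  [with Queue=8, Latency=4]  = 11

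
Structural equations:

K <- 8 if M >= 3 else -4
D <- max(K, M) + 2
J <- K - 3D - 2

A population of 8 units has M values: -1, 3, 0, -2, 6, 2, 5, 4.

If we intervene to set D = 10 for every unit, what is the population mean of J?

Every unit gets D=10 under the intervention. J values become -36, -24, -36, -36, -24, -36, -24, -24; E[J|do(D=10)] = -30.

-30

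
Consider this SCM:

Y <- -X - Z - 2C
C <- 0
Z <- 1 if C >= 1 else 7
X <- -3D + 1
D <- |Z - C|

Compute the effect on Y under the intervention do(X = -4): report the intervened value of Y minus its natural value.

-16

Intervening sets X = -4 and removes its equation (X <- -3D + 1).
Z = 1 if C >= 1 else 7  [with C=0]  = 7
Y = -X - Z - 2C  [with X=-4, Z=7, C=0]  = -3
Without intervention: Z = 1 if C >= 1 else 7  [with C=0]  = 7; D = |Z - C|  [with Z=7, C=0]  = 7; X = -3D + 1  [with D=7]  = -20; Y = -X - Z - 2C  [with X=-20, Z=7, C=0]  = 13.
Change = -3 − 13 = -16.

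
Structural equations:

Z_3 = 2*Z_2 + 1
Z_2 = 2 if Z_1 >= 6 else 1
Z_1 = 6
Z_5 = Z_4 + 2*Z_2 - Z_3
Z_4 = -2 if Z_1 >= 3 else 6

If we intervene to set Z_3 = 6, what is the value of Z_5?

-4

do(Z_3=6) replaces the equation Z_3 = 2*Z_2 + 1 with the constant Z_3 = 6.
Z_2 = 2 if Z_1 >= 6 else 1  [with Z_1=6]  = 2
Z_4 = -2 if Z_1 >= 3 else 6  [with Z_1=6]  = -2
Z_5 = Z_4 + 2*Z_2 - Z_3  [with Z_4=-2, Z_2=2, Z_3=6]  = -4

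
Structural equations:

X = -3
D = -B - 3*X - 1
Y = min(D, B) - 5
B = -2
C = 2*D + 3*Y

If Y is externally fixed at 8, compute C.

44

Intervening sets Y = 8 and removes its equation (Y = min(D, B) - 5).
D = -B - 3*X - 1  [with B=-2, X=-3]  = 10
C = 2*D + 3*Y  [with D=10, Y=8]  = 44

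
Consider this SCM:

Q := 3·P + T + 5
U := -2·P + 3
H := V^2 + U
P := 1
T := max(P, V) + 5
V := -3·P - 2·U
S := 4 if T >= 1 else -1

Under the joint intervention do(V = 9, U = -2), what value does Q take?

Setting V = 9, U = -2 by intervention discards those variables' equations.
T = max(P, V) + 5  [with P=1, V=9]  = 14
Q = 3·P + T + 5  [with P=1, T=14]  = 22

22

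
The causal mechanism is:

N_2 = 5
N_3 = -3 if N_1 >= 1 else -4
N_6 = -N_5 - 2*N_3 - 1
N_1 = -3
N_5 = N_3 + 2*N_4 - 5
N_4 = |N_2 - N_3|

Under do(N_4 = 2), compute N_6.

Under do(N_4=2), the mechanism N_4 = |N_2 - N_3| is discarded; N_4 is fixed at 2.
N_3 = -3 if N_1 >= 1 else -4  [with N_1=-3]  = -4
N_5 = N_3 + 2*N_4 - 5  [with N_3=-4, N_4=2]  = -5
N_6 = -N_5 - 2*N_3 - 1  [with N_5=-5, N_3=-4]  = 12

12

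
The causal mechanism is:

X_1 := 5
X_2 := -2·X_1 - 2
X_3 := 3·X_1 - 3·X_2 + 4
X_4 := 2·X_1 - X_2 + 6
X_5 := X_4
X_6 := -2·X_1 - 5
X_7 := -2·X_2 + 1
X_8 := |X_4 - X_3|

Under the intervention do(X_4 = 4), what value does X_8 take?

51

do(X_4=4) replaces the equation X_4 := 2·X_1 - X_2 + 6 with the constant X_4 = 4.
X_2 = -2·X_1 - 2  [with X_1=5]  = -12
X_3 = 3·X_1 - 3·X_2 + 4  [with X_1=5, X_2=-12]  = 55
X_8 = |X_4 - X_3|  [with X_4=4, X_3=55]  = 51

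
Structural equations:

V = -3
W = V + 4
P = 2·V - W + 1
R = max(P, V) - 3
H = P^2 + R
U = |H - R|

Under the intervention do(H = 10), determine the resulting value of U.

The intervention breaks the incoming arrows to H: H = P^2 + R no longer applies, and H = 10.
W = V + 4  [with V=-3]  = 1
P = 2·V - W + 1  [with V=-3, W=1]  = -6
R = max(P, V) - 3  [with P=-6, V=-3]  = -6
U = |H - R|  [with H=10, R=-6]  = 16

16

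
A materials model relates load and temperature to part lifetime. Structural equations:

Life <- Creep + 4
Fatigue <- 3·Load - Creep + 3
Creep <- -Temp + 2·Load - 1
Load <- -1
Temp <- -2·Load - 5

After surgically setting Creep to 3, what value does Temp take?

-3

Under do(Creep=3), the mechanism Creep <- -Temp + 2·Load - 1 is discarded; Creep is fixed at 3.
Since Temp is not a descendant of the intervened variable, it is unaffected.
Temp = -2·Load - 5  [with Load=-1]  = -3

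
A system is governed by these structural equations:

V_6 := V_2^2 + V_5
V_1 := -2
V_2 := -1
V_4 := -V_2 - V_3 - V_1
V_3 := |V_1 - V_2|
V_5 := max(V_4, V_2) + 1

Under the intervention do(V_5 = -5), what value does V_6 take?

The intervention breaks the incoming arrows to V_5: V_5 := max(V_4, V_2) + 1 no longer applies, and V_5 = -5.
V_6 = V_2^2 + V_5  [with V_2=-1, V_5=-5]  = -4

-4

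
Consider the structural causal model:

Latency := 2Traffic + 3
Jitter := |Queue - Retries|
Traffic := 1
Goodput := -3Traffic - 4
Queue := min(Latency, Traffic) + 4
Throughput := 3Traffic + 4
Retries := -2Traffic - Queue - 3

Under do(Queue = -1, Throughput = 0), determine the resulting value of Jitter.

3

The joint intervention fixes Queue = -1, Throughput = 0, removing each variable's own equation.
Retries = -2Traffic - Queue - 3  [with Traffic=1, Queue=-1]  = -4
Jitter = |Queue - Retries|  [with Queue=-1, Retries=-4]  = 3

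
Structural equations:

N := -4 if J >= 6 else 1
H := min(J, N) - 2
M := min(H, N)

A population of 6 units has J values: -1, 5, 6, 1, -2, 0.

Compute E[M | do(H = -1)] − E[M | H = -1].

do(H=-1) breaks H's dependence on J. With H=-1 fixed, M across the units is -1, -1, -4, -1, -1, -1, mean -1.5.
Observing H=-1 restricts to units where H's equation naturally yields -1: J ∈ {5, 1}. In that subpopulation M = -1, -1, mean -1.
Difference = -1.5 − (-1) = -0.5.

-0.5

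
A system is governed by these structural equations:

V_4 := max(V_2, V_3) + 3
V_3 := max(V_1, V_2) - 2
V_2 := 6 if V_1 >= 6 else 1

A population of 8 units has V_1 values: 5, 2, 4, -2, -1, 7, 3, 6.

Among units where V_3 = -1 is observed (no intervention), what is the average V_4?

Conditioning on V_3=-1 selects the 2 unit(s) with V_1 ∈ {-2, -1}. Their V_4 values: 4, 4. Mean = 4.

4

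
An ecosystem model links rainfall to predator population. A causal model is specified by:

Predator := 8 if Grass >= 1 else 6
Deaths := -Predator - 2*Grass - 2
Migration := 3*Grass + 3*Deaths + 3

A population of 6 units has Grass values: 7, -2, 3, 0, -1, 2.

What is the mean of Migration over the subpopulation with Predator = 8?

E[Migration|Predator=8] averages over only the 3 units with Predator=8 (Grass = 7, 3, 2): Migration = -48, -36, -33, mean -39.

-39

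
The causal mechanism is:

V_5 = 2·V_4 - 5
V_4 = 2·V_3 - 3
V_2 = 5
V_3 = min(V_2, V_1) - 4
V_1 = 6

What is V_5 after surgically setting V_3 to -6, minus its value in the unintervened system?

do(V_3=-6) replaces the equation V_3 = min(V_2, V_1) - 4 with the constant V_3 = -6.
V_4 = 2·V_3 - 3  [with V_3=-6]  = -15
V_5 = 2·V_4 - 5  [with V_4=-15]  = -35
Without intervention: V_3 = min(V_2, V_1) - 4  [with V_2=5, V_1=6]  = 1; V_4 = 2·V_3 - 3  [with V_3=1]  = -1; V_5 = 2·V_4 - 5  [with V_4=-1]  = -7.
Change = -35 − (-7) = -28.

-28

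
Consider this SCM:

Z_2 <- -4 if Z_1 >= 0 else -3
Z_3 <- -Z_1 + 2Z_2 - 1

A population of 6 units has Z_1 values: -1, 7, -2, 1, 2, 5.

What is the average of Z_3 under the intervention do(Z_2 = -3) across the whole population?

Under do(Z_2=-3), Z_2's equation is replaced by Z_2=-3 for every unit. Per-unit Z_3: -6, -14, -5, -8, -9, -12. Mean = -9.

-9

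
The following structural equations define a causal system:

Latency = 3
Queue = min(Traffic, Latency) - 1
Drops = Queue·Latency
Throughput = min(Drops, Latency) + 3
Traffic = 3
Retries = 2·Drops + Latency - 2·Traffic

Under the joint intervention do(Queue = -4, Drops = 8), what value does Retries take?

Setting Queue = -4, Drops = 8 by intervention discards those variables' equations.
Retries = 2·Drops + Latency - 2·Traffic  [with Drops=8, Latency=3, Traffic=3]  = 13

13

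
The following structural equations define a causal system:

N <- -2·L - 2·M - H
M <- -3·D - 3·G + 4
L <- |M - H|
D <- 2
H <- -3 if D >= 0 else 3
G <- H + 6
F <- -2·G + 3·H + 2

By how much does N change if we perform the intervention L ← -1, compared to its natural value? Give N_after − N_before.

Intervening sets L = -1 and removes its equation (L <- |M - H|).
H = -3 if D >= 0 else 3  [with D=2]  = -3
G = H + 6  [with H=-3]  = 3
M = -3·D - 3·G + 4  [with D=2, G=3]  = -11
N = -2·L - 2·M - H  [with L=-1, M=-11, H=-3]  = 27
Without intervention: H = -3 if D >= 0 else 3  [with D=2]  = -3; G = H + 6  [with H=-3]  = 3; M = -3·D - 3·G + 4  [with D=2, G=3]  = -11; L = |M - H|  [with M=-11, H=-3]  = 8; N = -2·L - 2·M - H  [with L=8, M=-11, H=-3]  = 9.
Change = 27 − 9 = 18.

18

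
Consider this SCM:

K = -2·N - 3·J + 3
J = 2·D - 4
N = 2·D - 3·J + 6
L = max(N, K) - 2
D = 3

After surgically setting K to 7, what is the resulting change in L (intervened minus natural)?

Intervening sets K = 7 and removes its equation (K = -2·N - 3·J + 3).
J = 2·D - 4  [with D=3]  = 2
N = 2·D - 3·J + 6  [with D=3, J=2]  = 6
L = max(N, K) - 2  [with N=6, K=7]  = 5
Without intervention: J = 2·D - 4  [with D=3]  = 2; N = 2·D - 3·J + 6  [with D=3, J=2]  = 6; K = -2·N - 3·J + 3  [with N=6, J=2]  = -15; L = max(N, K) - 2  [with N=6, K=-15]  = 4.
Change = 5 − 4 = 1.

1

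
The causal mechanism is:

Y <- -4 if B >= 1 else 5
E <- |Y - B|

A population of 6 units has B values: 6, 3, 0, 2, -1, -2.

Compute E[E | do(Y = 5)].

4

The intervention sets Y=5 in all 6 units regardless of B. Recomputing E per unit gives 1, 2, 5, 3, 6, 7; average 4.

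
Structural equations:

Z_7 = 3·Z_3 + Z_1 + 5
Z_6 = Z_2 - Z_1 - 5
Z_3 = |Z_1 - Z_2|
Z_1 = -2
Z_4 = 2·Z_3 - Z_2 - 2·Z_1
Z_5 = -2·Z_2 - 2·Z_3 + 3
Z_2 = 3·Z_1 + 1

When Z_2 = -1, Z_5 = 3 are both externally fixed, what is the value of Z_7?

The joint intervention fixes Z_2 = -1, Z_5 = 3, removing each variable's own equation.
Z_3 = |Z_1 - Z_2|  [with Z_1=-2, Z_2=-1]  = 1
Z_7 = 3·Z_3 + Z_1 + 5  [with Z_3=1, Z_1=-2]  = 6

6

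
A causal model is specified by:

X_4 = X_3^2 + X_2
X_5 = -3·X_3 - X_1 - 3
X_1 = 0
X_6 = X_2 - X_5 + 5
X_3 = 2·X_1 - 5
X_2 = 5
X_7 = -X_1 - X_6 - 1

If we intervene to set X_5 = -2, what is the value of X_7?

Under do(X_5=-2), the mechanism X_5 = -3·X_3 - X_1 - 3 is discarded; X_5 is fixed at -2.
X_6 = X_2 - X_5 + 5  [with X_2=5, X_5=-2]  = 12
X_7 = -X_1 - X_6 - 1  [with X_1=0, X_6=12]  = -13

-13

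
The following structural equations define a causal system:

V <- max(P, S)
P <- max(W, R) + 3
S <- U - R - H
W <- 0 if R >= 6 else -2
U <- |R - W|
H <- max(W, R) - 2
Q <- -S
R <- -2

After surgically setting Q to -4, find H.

-4

Intervening sets Q = -4 and removes its equation (Q <- -S).
H is not downstream of the intervention, so its value is determined by the original equations.
W = 0 if R >= 6 else -2  [with R=-2]  = -2
H = max(W, R) - 2  [with W=-2, R=-2]  = -4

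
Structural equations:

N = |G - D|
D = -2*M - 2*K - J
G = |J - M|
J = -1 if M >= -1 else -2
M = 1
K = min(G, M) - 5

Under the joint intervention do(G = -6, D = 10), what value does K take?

The joint intervention fixes G = -6, D = 10, removing each variable's own equation.
K = min(G, M) - 5  [with G=-6, M=1]  = -11

-11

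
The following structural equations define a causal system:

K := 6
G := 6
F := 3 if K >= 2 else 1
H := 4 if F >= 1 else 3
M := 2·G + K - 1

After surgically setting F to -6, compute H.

The intervention breaks the incoming arrows to F: F := 3 if K >= 2 else 1 no longer applies, and F = -6.
H = 4 if F >= 1 else 3  [with F=-6]  = 3

3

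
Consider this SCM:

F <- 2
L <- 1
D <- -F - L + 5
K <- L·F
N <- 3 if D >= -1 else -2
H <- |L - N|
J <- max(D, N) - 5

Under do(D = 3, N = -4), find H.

5

Setting D = 3, N = -4 by intervention discards those variables' equations.
H = |L - N|  [with L=1, N=-4]  = 5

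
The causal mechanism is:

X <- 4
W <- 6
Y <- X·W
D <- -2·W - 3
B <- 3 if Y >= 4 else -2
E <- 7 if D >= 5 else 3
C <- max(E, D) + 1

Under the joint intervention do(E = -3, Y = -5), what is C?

Under do(E = -3, Y = -5), each intervened variable's structural equation is replaced by its fixed value.
D = -2·W - 3  [with W=6]  = -15
C = max(E, D) + 1  [with E=-3, D=-15]  = -2

-2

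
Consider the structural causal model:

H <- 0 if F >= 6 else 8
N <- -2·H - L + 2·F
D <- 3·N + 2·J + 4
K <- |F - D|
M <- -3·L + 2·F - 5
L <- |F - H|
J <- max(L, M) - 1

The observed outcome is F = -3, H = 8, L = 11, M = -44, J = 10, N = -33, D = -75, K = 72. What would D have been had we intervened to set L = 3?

-67

The intervention breaks the incoming arrows to L: L <- |F - H| no longer applies, and L = 3.
H = 0 if F >= 6 else 8  [with F=-3]  = 8
M = -3·L + 2·F - 5  [with L=3, F=-3]  = -20
J = max(L, M) - 1  [with L=3, M=-20]  = 2
N = -2·H - L + 2·F  [with H=8, L=3, F=-3]  = -25
D = 3·N + 2·J + 4  [with N=-25, J=2]  = -67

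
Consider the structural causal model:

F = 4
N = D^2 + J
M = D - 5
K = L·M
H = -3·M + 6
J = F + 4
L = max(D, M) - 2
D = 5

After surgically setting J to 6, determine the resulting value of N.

The intervention breaks the incoming arrows to J: J = F + 4 no longer applies, and J = 6.
N = D^2 + J  [with D=5, J=6]  = 31

31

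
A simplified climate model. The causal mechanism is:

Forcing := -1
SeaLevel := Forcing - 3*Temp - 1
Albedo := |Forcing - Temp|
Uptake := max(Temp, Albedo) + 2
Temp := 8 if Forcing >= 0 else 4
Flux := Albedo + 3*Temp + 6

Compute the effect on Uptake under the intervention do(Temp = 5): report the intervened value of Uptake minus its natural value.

Under do(Temp=5), the mechanism Temp := 8 if Forcing >= 0 else 4 is discarded; Temp is fixed at 5.
Albedo = |Forcing - Temp|  [with Forcing=-1, Temp=5]  = 6
Uptake = max(Temp, Albedo) + 2  [with Temp=5, Albedo=6]  = 8
Without intervention: Temp = 8 if Forcing >= 0 else 4  [with Forcing=-1]  = 4; Albedo = |Forcing - Temp|  [with Forcing=-1, Temp=4]  = 5; Uptake = max(Temp, Albedo) + 2  [with Temp=4, Albedo=5]  = 7.
Change = 8 − 7 = 1.

1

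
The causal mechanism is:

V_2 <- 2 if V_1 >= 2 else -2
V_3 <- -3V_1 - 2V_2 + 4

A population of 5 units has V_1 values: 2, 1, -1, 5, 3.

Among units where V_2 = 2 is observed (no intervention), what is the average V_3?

E[V_3|V_2=2] averages over only the 3 units with V_2=2 (V_1 = 2, 5, 3): V_3 = -6, -15, -9, mean -10.

-10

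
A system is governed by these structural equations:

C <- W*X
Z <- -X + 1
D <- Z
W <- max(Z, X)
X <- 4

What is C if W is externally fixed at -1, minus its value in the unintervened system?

-20

do(W=-1) replaces the equation W <- max(Z, X) with the constant W = -1.
C = W*X  [with W=-1, X=4]  = -4
Without intervention: Z = -X + 1  [with X=4]  = -3; W = max(Z, X)  [with Z=-3, X=4]  = 4; C = W*X  [with W=4, X=4]  = 16.
Change = -4 − 16 = -20.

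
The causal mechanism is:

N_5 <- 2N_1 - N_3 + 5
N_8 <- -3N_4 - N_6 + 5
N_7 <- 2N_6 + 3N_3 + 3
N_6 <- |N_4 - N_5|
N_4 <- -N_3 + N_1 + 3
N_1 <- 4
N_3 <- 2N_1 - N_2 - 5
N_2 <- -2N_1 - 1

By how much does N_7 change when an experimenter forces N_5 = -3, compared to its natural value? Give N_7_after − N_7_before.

Under do(N_5=-3), the mechanism N_5 <- 2N_1 - N_3 + 5 is discarded; N_5 is fixed at -3.
N_2 = -2N_1 - 1  [with N_1=4]  = -9
N_3 = 2N_1 - N_2 - 5  [with N_1=4, N_2=-9]  = 12
N_4 = -N_3 + N_1 + 3  [with N_3=12, N_1=4]  = -5
N_6 = |N_4 - N_5|  [with N_4=-5, N_5=-3]  = 2
N_7 = 2N_6 + 3N_3 + 3  [with N_6=2, N_3=12]  = 43
Without intervention: N_2 = -2N_1 - 1  [with N_1=4]  = -9; N_3 = 2N_1 - N_2 - 5  [with N_1=4, N_2=-9]  = 12; N_4 = -N_3 + N_1 + 3  [with N_3=12, N_1=4]  = -5; N_5 = 2N_1 - N_3 + 5  [with N_1=4, N_3=12]  = 1; N_6 = |N_4 - N_5|  [with N_4=-5, N_5=1]  = 6; N_7 = 2N_6 + 3N_3 + 3  [with N_6=6, N_3=12]  = 51.
Change = 43 − 51 = -8.

-8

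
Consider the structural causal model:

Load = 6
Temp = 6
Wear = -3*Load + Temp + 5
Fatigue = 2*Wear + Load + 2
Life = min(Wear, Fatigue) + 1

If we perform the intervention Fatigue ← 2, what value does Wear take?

-7

Under do(Fatigue=2), the mechanism Fatigue = 2*Wear + Load + 2 is discarded; Fatigue is fixed at 2.
Since Wear is not a descendant of the intervened variable, it is unaffected.
Wear = -3*Load + Temp + 5  [with Load=6, Temp=6]  = -7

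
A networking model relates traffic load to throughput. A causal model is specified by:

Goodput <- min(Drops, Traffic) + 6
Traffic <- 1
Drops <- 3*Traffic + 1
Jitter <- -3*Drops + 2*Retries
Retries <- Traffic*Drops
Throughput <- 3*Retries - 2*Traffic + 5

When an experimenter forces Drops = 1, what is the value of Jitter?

-1

Under do(Drops=1), the mechanism Drops <- 3*Traffic + 1 is discarded; Drops is fixed at 1.
Retries = Traffic*Drops  [with Traffic=1, Drops=1]  = 1
Jitter = -3*Drops + 2*Retries  [with Drops=1, Retries=1]  = -1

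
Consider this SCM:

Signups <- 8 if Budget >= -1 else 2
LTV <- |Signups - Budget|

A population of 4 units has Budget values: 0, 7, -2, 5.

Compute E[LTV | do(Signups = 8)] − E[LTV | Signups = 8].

1.5

do(Signups=8) breaks Signups's dependence on Budget. With Signups=8 fixed, LTV across the units is 8, 1, 10, 3, mean 5.5.
Conditioning on Signups=8 selects the 3 unit(s) with Budget ∈ {0, 7, 5}. Their LTV values: 8, 1, 3. Mean = 4.
Difference = 5.5 − 4 = 1.5.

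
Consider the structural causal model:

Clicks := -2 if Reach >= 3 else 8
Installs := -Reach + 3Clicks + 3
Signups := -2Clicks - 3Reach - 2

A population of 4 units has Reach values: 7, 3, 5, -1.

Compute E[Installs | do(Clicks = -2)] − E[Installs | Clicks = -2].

The intervention sets Clicks=-2 in all 4 units regardless of Reach. Recomputing Installs per unit gives -10, -6, -8, -2; average -6.5.
E[Installs|Clicks=-2] averages over only the 3 units with Clicks=-2 (Reach = 7, 3, 5): Installs = -10, -6, -8, mean -8.
Difference = -6.5 − (-8) = 1.5.

1.5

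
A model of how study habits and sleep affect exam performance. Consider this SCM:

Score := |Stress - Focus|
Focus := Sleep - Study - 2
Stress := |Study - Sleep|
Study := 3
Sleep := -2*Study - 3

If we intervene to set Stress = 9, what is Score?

do(Stress=9) replaces the equation Stress := |Study - Sleep| with the constant Stress = 9.
Sleep = -2*Study - 3  [with Study=3]  = -9
Focus = Sleep - Study - 2  [with Sleep=-9, Study=3]  = -14
Score = |Stress - Focus|  [with Stress=9, Focus=-14]  = 23

23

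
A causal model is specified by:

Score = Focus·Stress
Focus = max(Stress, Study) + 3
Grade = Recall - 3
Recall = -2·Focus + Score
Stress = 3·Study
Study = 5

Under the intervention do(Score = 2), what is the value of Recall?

-34

Intervening sets Score = 2 and removes its equation (Score = Focus·Stress).
Stress = 3·Study  [with Study=5]  = 15
Focus = max(Stress, Study) + 3  [with Stress=15, Study=5]  = 18
Recall = -2·Focus + Score  [with Focus=18, Score=2]  = -34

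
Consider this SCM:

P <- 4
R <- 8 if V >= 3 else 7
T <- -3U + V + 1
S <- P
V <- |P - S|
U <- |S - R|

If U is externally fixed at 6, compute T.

The intervention breaks the incoming arrows to U: U <- |S - R| no longer applies, and U = 6.
S = P  [with P=4]  = 4
V = |P - S|  [with P=4, S=4]  = 0
T = -3U + V + 1  [with U=6, V=0]  = -17

-17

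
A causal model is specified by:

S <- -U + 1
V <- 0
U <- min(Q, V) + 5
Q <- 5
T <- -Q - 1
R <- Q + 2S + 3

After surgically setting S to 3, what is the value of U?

do(S=3) replaces the equation S <- -U + 1 with the constant S = 3.
U is not downstream of the intervention, so its value is determined by the original equations.
U = min(Q, V) + 5  [with Q=5, V=0]  = 5

5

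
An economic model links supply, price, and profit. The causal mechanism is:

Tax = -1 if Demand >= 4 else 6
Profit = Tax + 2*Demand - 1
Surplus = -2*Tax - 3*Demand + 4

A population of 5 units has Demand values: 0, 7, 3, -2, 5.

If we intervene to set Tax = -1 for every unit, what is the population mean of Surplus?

-1.8

do(Tax=-1) breaks Tax's dependence on Demand. With Tax=-1 fixed, Surplus across the units is 6, -15, -3, 12, -9, mean -1.8.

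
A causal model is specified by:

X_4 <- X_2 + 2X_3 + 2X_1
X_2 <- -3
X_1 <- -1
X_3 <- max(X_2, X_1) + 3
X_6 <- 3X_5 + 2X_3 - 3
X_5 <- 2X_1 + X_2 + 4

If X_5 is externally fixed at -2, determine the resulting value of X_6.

The intervention breaks the incoming arrows to X_5: X_5 <- 2X_1 + X_2 + 4 no longer applies, and X_5 = -2.
X_3 = max(X_2, X_1) + 3  [with X_2=-3, X_1=-1]  = 2
X_6 = 3X_5 + 2X_3 - 3  [with X_5=-2, X_3=2]  = -5

-5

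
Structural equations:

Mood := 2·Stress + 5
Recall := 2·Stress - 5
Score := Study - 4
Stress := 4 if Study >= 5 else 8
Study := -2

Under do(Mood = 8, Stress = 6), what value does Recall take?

The joint intervention fixes Mood = 8, Stress = 6, removing each variable's own equation.
Recall = 2·Stress - 5  [with Stress=6]  = 7

7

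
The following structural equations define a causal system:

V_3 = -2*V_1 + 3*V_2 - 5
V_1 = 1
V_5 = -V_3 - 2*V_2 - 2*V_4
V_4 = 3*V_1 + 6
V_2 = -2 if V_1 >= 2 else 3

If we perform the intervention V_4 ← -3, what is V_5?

Intervening sets V_4 = -3 and removes its equation (V_4 = 3*V_1 + 6).
V_2 = -2 if V_1 >= 2 else 3  [with V_1=1]  = 3
V_3 = -2*V_1 + 3*V_2 - 5  [with V_1=1, V_2=3]  = 2
V_5 = -V_3 - 2*V_2 - 2*V_4  [with V_3=2, V_2=3, V_4=-3]  = -2

-2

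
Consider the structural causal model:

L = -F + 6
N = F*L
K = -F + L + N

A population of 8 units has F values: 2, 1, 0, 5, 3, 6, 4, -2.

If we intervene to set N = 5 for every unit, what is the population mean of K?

Under do(N=5), N's equation is replaced by N=5 for every unit. Per-unit K: 7, 9, 11, 1, 5, -1, 3, 15. Mean = 6.25.

6.25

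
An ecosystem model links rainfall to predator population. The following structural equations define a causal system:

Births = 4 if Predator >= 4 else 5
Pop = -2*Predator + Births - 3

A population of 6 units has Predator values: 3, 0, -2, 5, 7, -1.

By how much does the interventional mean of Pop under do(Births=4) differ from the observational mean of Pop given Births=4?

The intervention sets Births=4 in all 6 units regardless of Predator. Recomputing Pop per unit gives -5, 1, 5, -9, -13, 3; average -3.
Observing Births=4 restricts to units where Births's equation naturally yields 4: Predator ∈ {5, 7}. In that subpopulation Pop = -9, -13, mean -11.
Difference = -3 − (-11) = 8.

8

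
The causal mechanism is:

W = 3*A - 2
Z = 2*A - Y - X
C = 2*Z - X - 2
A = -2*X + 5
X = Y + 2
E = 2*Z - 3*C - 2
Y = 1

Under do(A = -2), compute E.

The intervention breaks the incoming arrows to A: A = -2*X + 5 no longer applies, and A = -2.
X = Y + 2  [with Y=1]  = 3
Z = 2*A - Y - X  [with A=-2, Y=1, X=3]  = -8
C = 2*Z - X - 2  [with Z=-8, X=3]  = -21
E = 2*Z - 3*C - 2  [with Z=-8, C=-21]  = 45

45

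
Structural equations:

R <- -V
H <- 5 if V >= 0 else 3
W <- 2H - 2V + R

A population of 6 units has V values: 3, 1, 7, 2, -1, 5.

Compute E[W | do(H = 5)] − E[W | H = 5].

2.3

do(H=5) breaks H's dependence on V. With H=5 fixed, W across the units is 1, 7, -11, 4, 13, -5, mean 1.5.
Conditioning on H=5 selects the 5 unit(s) with V ∈ {3, 1, 7, 2, 5}. Their W values: 1, 7, -11, 4, -5. Mean = -0.8.
Difference = 1.5 − (-0.8) = 2.3.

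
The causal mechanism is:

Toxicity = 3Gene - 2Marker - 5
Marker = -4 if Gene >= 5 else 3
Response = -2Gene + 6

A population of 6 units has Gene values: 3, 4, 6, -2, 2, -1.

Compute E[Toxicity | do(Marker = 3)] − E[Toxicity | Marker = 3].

2.4

The intervention sets Marker=3 in all 6 units regardless of Gene. Recomputing Toxicity per unit gives -2, 1, 7, -17, -5, -14; average -5.
Observing Marker=3 restricts to units where Marker's equation naturally yields 3: Gene ∈ {3, 4, -2, 2, -1}. In that subpopulation Toxicity = -2, 1, -17, -5, -14, mean -7.4.
Difference = -5 − (-7.4) = 2.4.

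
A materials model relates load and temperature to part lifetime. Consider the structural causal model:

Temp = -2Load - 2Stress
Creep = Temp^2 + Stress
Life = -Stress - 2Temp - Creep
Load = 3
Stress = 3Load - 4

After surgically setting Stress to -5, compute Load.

Under do(Stress=-5), the mechanism Stress = 3Load - 4 is discarded; Stress is fixed at -5.
Load is not downstream of the intervention, so its value is determined by the original equations.

3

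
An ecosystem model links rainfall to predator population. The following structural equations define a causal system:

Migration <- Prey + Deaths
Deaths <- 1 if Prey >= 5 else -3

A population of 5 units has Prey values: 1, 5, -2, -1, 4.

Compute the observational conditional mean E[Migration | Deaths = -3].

Observing Deaths=-3 restricts to units where Deaths's equation naturally yields -3: Prey ∈ {1, -2, -1, 4}. In that subpopulation Migration = -2, -5, -4, 1, mean -2.5.

-2.5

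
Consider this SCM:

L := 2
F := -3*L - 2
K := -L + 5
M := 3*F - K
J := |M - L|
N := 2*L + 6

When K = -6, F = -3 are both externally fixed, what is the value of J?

Setting K = -6, F = -3 by intervention discards those variables' equations.
M = 3*F - K  [with F=-3, K=-6]  = -3
J = |M - L|  [with M=-3, L=2]  = 5

5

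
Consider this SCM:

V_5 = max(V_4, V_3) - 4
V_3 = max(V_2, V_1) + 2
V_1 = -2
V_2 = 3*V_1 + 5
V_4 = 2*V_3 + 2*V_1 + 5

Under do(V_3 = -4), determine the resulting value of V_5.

do(V_3=-4) replaces the equation V_3 = max(V_2, V_1) + 2 with the constant V_3 = -4.
V_4 = 2*V_3 + 2*V_1 + 5  [with V_3=-4, V_1=-2]  = -7
V_5 = max(V_4, V_3) - 4  [with V_4=-7, V_3=-4]  = -8

-8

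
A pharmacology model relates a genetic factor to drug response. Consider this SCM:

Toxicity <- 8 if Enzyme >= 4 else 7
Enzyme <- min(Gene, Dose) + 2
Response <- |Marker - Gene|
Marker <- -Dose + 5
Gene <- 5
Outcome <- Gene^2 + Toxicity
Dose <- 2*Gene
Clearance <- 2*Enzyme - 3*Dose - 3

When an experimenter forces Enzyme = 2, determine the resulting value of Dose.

10

Under do(Enzyme=2), the mechanism Enzyme <- min(Gene, Dose) + 2 is discarded; Enzyme is fixed at 2.
Since Dose is not a descendant of the intervened variable, it is unaffected.
Dose = 2*Gene  [with Gene=5]  = 10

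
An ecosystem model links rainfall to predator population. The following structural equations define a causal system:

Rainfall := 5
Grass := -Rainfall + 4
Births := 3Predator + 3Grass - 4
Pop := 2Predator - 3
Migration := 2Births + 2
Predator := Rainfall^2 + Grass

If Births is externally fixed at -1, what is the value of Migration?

Intervening sets Births = -1 and removes its equation (Births := 3Predator + 3Grass - 4).
Migration = 2Births + 2  [with Births=-1]  = 0

0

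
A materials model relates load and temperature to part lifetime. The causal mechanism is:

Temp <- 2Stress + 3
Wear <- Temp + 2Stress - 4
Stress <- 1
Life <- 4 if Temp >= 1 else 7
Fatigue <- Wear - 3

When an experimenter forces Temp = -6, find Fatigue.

Under do(Temp=-6), the mechanism Temp <- 2Stress + 3 is discarded; Temp is fixed at -6.
Wear = Temp + 2Stress - 4  [with Temp=-6, Stress=1]  = -8
Fatigue = Wear - 3  [with Wear=-8]  = -11

-11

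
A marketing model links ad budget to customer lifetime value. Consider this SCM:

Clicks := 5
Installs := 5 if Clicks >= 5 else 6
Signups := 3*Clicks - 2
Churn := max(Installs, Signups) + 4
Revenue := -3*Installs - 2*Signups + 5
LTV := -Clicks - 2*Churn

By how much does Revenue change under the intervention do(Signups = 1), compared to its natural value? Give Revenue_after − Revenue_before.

do(Signups=1) replaces the equation Signups := 3*Clicks - 2 with the constant Signups = 1.
Installs = 5 if Clicks >= 5 else 6  [with Clicks=5]  = 5
Revenue = -3*Installs - 2*Signups + 5  [with Installs=5, Signups=1]  = -12
Without intervention: Installs = 5 if Clicks >= 5 else 6  [with Clicks=5]  = 5; Signups = 3*Clicks - 2  [with Clicks=5]  = 13; Revenue = -3*Installs - 2*Signups + 5  [with Installs=5, Signups=13]  = -36.
Change = -12 − (-36) = 24.

24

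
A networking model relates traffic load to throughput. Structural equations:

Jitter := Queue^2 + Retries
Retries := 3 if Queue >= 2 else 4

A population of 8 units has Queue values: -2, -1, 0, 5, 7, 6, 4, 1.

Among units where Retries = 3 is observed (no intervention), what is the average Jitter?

Observing Retries=3 restricts to units where Retries's equation naturally yields 3: Queue ∈ {5, 7, 6, 4}. In that subpopulation Jitter = 28, 52, 39, 19, mean 34.5.

34.5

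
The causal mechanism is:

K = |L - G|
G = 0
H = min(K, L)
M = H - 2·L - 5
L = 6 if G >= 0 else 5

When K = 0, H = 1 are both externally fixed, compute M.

-16

Setting K = 0, H = 1 by intervention discards those variables' equations.
L = 6 if G >= 0 else 5  [with G=0]  = 6
M = H - 2·L - 5  [with H=1, L=6]  = -16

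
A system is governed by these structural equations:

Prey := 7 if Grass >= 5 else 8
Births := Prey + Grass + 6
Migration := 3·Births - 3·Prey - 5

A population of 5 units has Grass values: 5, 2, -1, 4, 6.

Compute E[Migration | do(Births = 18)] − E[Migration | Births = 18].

-0.3

Under do(Births=18), Births's equation is replaced by Births=18 for every unit. Per-unit Migration: 28, 25, 25, 25, 28. Mean = 26.2.
Conditioning on Births=18 selects the 2 unit(s) with Grass ∈ {5, 4}. Their Migration values: 28, 25. Mean = 26.5.
Difference = 26.2 − 26.5 = -0.3.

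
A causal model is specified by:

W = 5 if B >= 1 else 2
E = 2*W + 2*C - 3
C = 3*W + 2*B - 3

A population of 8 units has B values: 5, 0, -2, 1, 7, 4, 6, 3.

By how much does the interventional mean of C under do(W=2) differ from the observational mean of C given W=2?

8

Every unit gets W=2 under the intervention. C values become 13, 3, -1, 5, 17, 11, 15, 9; E[C|do(W=2)] = 9.
E[C|W=2] averages over only the 2 units with W=2 (B = 0, -2): C = 3, -1, mean 1.
Difference = 9 − 1 = 8.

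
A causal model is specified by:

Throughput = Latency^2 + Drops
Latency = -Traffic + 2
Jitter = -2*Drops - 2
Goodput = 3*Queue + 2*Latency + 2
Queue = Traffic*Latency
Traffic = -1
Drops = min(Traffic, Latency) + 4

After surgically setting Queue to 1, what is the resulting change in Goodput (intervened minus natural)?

The intervention breaks the incoming arrows to Queue: Queue = Traffic*Latency no longer applies, and Queue = 1.
Latency = -Traffic + 2  [with Traffic=-1]  = 3
Goodput = 3*Queue + 2*Latency + 2  [with Queue=1, Latency=3]  = 11
Without intervention: Latency = -Traffic + 2  [with Traffic=-1]  = 3; Queue = Traffic*Latency  [with Traffic=-1, Latency=3]  = -3; Goodput = 3*Queue + 2*Latency + 2  [with Queue=-3, Latency=3]  = -1.
Change = 11 − (-1) = 12.

12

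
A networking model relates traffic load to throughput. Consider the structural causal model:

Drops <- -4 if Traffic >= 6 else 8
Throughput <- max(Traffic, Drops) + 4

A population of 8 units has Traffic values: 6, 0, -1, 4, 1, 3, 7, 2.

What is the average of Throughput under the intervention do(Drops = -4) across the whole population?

Every unit gets Drops=-4 under the intervention. Throughput values become 10, 4, 3, 8, 5, 7, 11, 6; E[Throughput|do(Drops=-4)] = 6.75.

6.75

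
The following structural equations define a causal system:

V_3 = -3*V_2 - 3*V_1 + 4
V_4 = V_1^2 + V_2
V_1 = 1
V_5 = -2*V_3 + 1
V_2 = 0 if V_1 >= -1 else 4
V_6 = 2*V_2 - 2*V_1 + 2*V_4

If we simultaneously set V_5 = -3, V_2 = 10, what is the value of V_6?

40

The joint intervention fixes V_5 = -3, V_2 = 10, removing each variable's own equation.
V_4 = V_1^2 + V_2  [with V_1=1, V_2=10]  = 11
V_6 = 2*V_2 - 2*V_1 + 2*V_4  [with V_2=10, V_1=1, V_4=11]  = 40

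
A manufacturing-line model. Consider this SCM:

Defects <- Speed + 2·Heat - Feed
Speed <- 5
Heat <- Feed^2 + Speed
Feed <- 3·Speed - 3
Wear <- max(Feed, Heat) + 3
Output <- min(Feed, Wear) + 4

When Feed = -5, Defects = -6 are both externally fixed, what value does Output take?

-1

Setting Feed = -5, Defects = -6 by intervention discards those variables' equations.
Heat = Feed^2 + Speed  [with Feed=-5, Speed=5]  = 30
Wear = max(Feed, Heat) + 3  [with Feed=-5, Heat=30]  = 33
Output = min(Feed, Wear) + 4  [with Feed=-5, Wear=33]  = -1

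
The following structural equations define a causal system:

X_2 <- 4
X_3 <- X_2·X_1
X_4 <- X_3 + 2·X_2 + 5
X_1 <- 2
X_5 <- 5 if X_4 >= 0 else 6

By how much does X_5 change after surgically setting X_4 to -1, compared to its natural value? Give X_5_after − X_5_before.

1

Intervening sets X_4 = -1 and removes its equation (X_4 <- X_3 + 2·X_2 + 5).
X_5 = 5 if X_4 >= 0 else 6  [with X_4=-1]  = 6
Without intervention: X_3 = X_2·X_1  [with X_2=4, X_1=2]  = 8; X_4 = X_3 + 2·X_2 + 5  [with X_3=8, X_2=4]  = 21; X_5 = 5 if X_4 >= 0 else 6  [with X_4=21]  = 5.
Change = 6 − 5 = 1.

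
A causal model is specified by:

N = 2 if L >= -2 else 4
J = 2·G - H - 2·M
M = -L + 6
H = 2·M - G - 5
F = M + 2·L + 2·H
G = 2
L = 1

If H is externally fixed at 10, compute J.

Intervening sets H = 10 and removes its equation (H = 2·M - G - 5).
M = -L + 6  [with L=1]  = 5
J = 2·G - H - 2·M  [with G=2, H=10, M=5]  = -16

-16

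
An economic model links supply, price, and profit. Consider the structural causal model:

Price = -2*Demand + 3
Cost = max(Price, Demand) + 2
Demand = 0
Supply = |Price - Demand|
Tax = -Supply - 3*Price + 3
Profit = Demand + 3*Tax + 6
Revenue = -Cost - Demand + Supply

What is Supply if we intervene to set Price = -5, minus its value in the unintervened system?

The intervention breaks the incoming arrows to Price: Price = -2*Demand + 3 no longer applies, and Price = -5.
Supply = |Price - Demand|  [with Price=-5, Demand=0]  = 5
Without intervention: Price = -2*Demand + 3  [with Demand=0]  = 3; Supply = |Price - Demand|  [with Price=3, Demand=0]  = 3.
Change = 5 − 3 = 2.

2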